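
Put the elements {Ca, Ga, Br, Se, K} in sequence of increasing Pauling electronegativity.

K < Ca < Ga < Se < Br

K is in period 4, group 1; Ca is in period 4, group 2; Ga is in period 4, group 13; Se is in period 4, group 16; Br is in period 4, group 17.
Atoms toward the upper right of the periodic table pull bonding electrons most strongly.
All lie in period 4, so electronegativity increases left to right.
So from lowest to highest: K < Ca < Ga < Se < Br.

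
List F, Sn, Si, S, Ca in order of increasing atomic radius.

F, S, Si, Sn, Ca

F is in period 2, group 17; Si is in period 3, group 14; S is in period 3, group 16; Ca is in period 4, group 2; Sn is in period 5, group 14.
Across a period the added protons contract the valence shell; down a group each new principal shell makes the atom larger.
These span different periods and groups, so the two trends combine.
S > F: relative to F, both the across-period and down-group shifts push S's atomic radius up.
Si > S: both are in period 3; the period trend gives Si the larger value.
Sn > Si: Sn sits below Si in group 14, so the down-group effect alone puts Sn larger.
Ca > Sn: the two effects oppose for this pair; the across-period effect wins (171 vs 140 pm).
Tabulated atomic radius (pm): F 64, Si 116, S 103, Ca 171, Sn 140.
So from smallest to largest: F < S < Si < Sn < Ca.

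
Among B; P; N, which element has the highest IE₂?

Consider each +1 ion: B⁺ still has 2 valence electrons; P⁺ still has 4 valence electrons; N⁺ still has 4 valence electrons.
All are still removing valence electrons, so compare the +1 ions as you would atoms: IE_2 generally rises across a period (higher Z_eff) and falls down a group (larger shell), subject to the usual subshell exceptions.
Valence configurations: B⁺ [He]2s², P⁺ [Ne]3s²3p², N⁺ [He]2s²2p².
The numbers (kJ/mol): B 2427, P 1907, N 2856.
Overall IE_2 order: P < B < N.

N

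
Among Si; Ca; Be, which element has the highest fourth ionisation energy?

Be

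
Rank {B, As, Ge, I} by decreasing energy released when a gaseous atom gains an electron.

I, Ge, As, B

B is in period 2, group 13; Ge is in period 4, group 14; As is in period 4, group 15; I is in period 5, group 17.
EA tends to increase across a period and decrease down a group, though the pattern is less regular than for IE or radius.
Here both period and group differ, so the two effects have to be weighed against each other.
As > B: the two effects oppose for this pair; the across-period effect wins (78 vs 27 kJ/mol).
Ge > As: this pair runs against the simple trend — see the exception note.
I > Ge: period and group pull opposite ways; the across-period shift dominates (295 vs 119 kJ/mol).
Note the exception: Ge has a higher electron affinity than As, contrary to the simple trend — adding an electron to As's half-filled 4p³ is unfavourable, so Ge (4p²) has the more exothermic EA.
Tabulated electron affinity (kJ/mol): B 27, Ge 119, As 78, I 295.
So from highest to lowest: I > Ge > As > B.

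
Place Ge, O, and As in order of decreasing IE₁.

O > As > Ge

O is in period 2, group 16; Ge is in period 4, group 14; As is in period 4, group 15.
Removing the outermost electron gets harder across a period and easier down a group.
Here both period and group differ, so the two effects have to be weighed against each other.
As > Ge: As lies to the right of Ge in period 4, so the across-period effect alone puts As higher.
O > As: both effects reinforce here, so O is clearly the higher of the two.
Approximate values (kJ/mol): O 1314, Ge 762, As 947.
So from highest to lowest: O > As > Ge.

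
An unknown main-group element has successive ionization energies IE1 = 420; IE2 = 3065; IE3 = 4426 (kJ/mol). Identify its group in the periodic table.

Group 1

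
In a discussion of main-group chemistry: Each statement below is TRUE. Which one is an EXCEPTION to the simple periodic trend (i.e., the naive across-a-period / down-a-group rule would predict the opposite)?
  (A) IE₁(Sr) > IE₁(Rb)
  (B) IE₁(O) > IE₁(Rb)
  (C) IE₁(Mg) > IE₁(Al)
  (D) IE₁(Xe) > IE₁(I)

(C)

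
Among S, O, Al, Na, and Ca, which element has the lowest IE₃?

Al

Consider each +2 ion: S²⁺ still has 4 valence electrons; O²⁺ still has 4 valence electrons; Al²⁺ still has 1 valence electron; Na²⁺ is already 1 electron into the core; Ca²⁺ is the bare [Ar] core.
Usually core removal costs more than valence removal, but here the competition is close: a tightly held n=2 valence electron can cost more to remove than an n=3 core electron, so the actual values have to decide it.
Valence configurations: S²⁺ [Ne]3s²3p², O²⁺ [He]2s²2p², Al²⁺ [Ne]3s¹.
Tabulated IE_3 (kJ/mol): S 3357, O 5300, Al 2745, Na 6910, Ca 4912.
Overall IE_3 order: Al < S < Ca < O < Na.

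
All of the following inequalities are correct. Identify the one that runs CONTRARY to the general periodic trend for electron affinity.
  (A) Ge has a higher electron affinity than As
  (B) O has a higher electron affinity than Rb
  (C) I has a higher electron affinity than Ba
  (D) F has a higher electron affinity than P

(A)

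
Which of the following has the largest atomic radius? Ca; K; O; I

O is in period 2, group 16; K is in period 4, group 1; Ca is in period 4, group 2; I is in period 5, group 17.
Radius decreases left→right (rising Z_eff, same n) and increases top→bottom (higher n).
Neither a single period nor a single group — weigh both effects.
I > O: period and group pull opposite ways; the down-group shift dominates (133 vs 63 pm).
Ca > I: the two effects oppose for this pair; the across-period effect wins (171 vs 133 pm).
K > Ca: K lies to the left of Ca in period 4, so the across-period effect alone puts K larger.
Approximate values (pm): O 63, K 196, Ca 171, I 133.
The largest atomic radius among these belongs to K.

K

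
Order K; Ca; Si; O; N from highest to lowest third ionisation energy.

O > Ca > N > K > Si

IE_3 is the cost of taking one more electron from the +2 cation: K²⁺ is already 1 electron into the core; Ca²⁺ is the bare [Ar] core; Si²⁺ still has 2 valence electrons; O²⁺ still has 4 valence electrons; N²⁺ still has 3 valence electrons.
Usually core removal costs more than valence removal, but here the competition is close: a tightly held n=2 valence electron can cost more to remove than an n=3 core electron, so the actual values have to decide it.
Valence configurations: Si²⁺ [Ne]3s², O²⁺ [He]2s²2p², N²⁺ [He]2s²2p¹.
Tabulated IE_3 (kJ/mol): K 4420, Ca 4912, Si 3232, O 5300, N 4578.
Putting it together, IE_3: Si < K < N < Ca < O.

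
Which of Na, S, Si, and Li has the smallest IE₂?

Consider each +1 ion: Na⁺ is the bare [Ne] core; S⁺ still has 5 valence electrons; Si⁺ still has 3 valence electrons; Li⁺ is the bare [He] core.
Pulling an electron out of a noble-gas core costs far more than removing a remaining valence electron, so Na and Li sit at the high end of IE_2.
Valence configurations: S⁺ [Ne]3s²3p³, Si⁺ [Ne]3s²3p¹.
Tabulated IE_2 (kJ/mol): Na 4562, S 2252, Si 1577, Li 7298.
Putting it together, IE_2: Si < S < Na < Li.

Si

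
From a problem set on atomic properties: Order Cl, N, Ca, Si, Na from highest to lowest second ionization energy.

Na, N, Cl, Si, Ca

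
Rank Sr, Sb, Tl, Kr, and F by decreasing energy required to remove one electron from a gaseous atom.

F is in period 2, group 17; Kr is in period 4, group 18; Sr is in period 5, group 2; Sb is in period 5, group 15; Tl is in period 6, group 13.
Removing the outermost electron gets harder across a period and easier down a group.
Here both period and group differ, so the two effects have to be weighed against each other.
Tl > Sr: the two effects oppose for this pair; the across-period effect wins (589 vs 550 kJ/mol).
Sb > Tl: both effects reinforce here, so Sb is clearly the higher of the two.
Kr > Sb: relative to Sb, both the across-period and down-group shifts push Kr's first ionization energy up.
F > Kr: the two effects oppose for this pair; the down-group effect wins (1681 vs 1351 kJ/mol).
Approximate values (kJ/mol): F 1681, Kr 1351, Sr 550, Sb 831, Tl 589.
So from highest to lowest: F > Kr > Sb > Tl > Sr.

F, Kr, Sb, Tl, Sr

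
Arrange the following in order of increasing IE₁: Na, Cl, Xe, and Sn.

Na, Sn, Xe, Cl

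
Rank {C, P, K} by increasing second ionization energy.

The second ionization energy removes an electron from the +1 ion. For each element: C⁺ still has 3 valence electrons; P⁺ still has 4 valence electrons; K⁺ is the bare [Ar] core.
Pulling an electron out of a noble-gas core costs far more than removing a remaining valence electron, so K sits at the high end of IE_2.
Valence configurations: C⁺ [He]2s²2p¹, P⁺ [Ne]3s²3p².
Approximate IE_2 values (kJ/mol): C 2353, P 1907, K 3052.
Overall IE_2 order: P < C < K.

P, C, K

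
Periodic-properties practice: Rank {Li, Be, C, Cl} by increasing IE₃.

Cl < C < Li < Be

The third ionization energy removes an electron from the +2 ion. For each element: Li²⁺ is already 1 electron into the core; Be²⁺ is the bare [He] core; C²⁺ still has 2 valence electrons; Cl²⁺ still has 5 valence electrons.
Pulling an electron out of a noble-gas core costs far more than removing a remaining valence electron, so Li and Be sit at the high end of IE_3.
Valence configurations: C²⁺ [He]2s², Cl²⁺ [Ne]3s²3p³.
The numbers (kJ/mol): Li 11815, Be 14849, C 4620, Cl 3822.
Overall IE_3 order: Cl < C < Li < Be.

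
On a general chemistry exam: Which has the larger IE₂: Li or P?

Li

IE_2 is the cost of taking one more electron from the +1 cation: Li⁺ is the bare [He] core; P⁺ still has 4 valence electrons.
Core electrons are held far more tightly than valence electrons, so Li tops the IE_2 order.
The numbers (kJ/mol): Li 7298, P 1907.
Hence IE_2: P < Li.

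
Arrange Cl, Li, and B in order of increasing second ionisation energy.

The second ionization energy removes an electron from the +1 ion. For each element: Cl⁺ still has 6 valence electrons; Li⁺ is the bare [He] core; B⁺ still has 2 valence electrons.
Pulling an electron out of a noble-gas core costs far more than removing a remaining valence electron, so Li sits at the high end of IE_2.
Valence configurations: Cl⁺ [Ne]3s²3p⁴, B⁺ [He]2s².
Approximate IE_2 values (kJ/mol): Cl 2298, Li 7298, B 2427.
Putting it together, IE_2: Cl < B < Li.

Cl < B < Li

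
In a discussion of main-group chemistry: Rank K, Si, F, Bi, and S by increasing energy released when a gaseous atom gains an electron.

K < Bi < Si < S < F

F is in period 2, group 17; Si is in period 3, group 14; S is in period 3, group 16; K is in period 4, group 1; Bi is in period 6, group 15.
Atoms with high Z_eff and room in the valence shell (especially the halogens) have the most exothermic electron affinities.
Neither a single period nor a single group — weigh both effects.
Bi > K: period and group pull opposite ways; the across-period shift dominates (91 vs 48 kJ/mol).
Si > Bi: period and group pull opposite ways; the down-group shift dominates (134 vs 91 kJ/mol).
S > Si: S lies to the right of Si in period 3, so the across-period effect alone puts S higher.
F > S: both effects reinforce here, so F is clearly the higher of the two.
Approximate values (kJ/mol): F 328, Si 134, S 200, K 48, Bi 91.
So from lowest to highest: K < Bi < Si < S < F.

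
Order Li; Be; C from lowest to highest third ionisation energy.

IE_3 is the cost of taking one more electron from the +2 cation: Li²⁺ is already 1 electron into the core; Be²⁺ is the bare [He] core; C²⁺ still has 2 valence electrons.
Pulling an electron out of a noble-gas core costs far more than removing a remaining valence electron, so Li and Be sit at the high end of IE_3.
The numbers (kJ/mol): Li 11815, Be 14849, C 4620.
Putting it together, IE_3: C < Li < Be.

C < Li < Be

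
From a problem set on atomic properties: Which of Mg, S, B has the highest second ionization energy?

Consider each +1 ion: Mg⁺ still has 1 valence electron; S⁺ still has 5 valence electrons; B⁺ still has 2 valence electrons.
All are still removing valence electrons, so compare the +1 ions as you would atoms: IE_2 generally rises across a period (higher Z_eff) and falls down a group (larger shell), subject to the usual subshell exceptions.
Valence configurations: Mg⁺ [Ne]3s¹, S⁺ [Ne]3s²3p³, B⁺ [He]2s².
Approximate IE_2 values (kJ/mol): Mg 1451, S 2252, B 2427.
So the second ionization energies run Mg < S < B.

B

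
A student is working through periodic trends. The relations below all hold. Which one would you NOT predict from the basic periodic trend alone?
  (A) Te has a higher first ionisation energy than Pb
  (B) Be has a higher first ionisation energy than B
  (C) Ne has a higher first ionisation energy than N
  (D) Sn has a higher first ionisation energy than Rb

The general trend: first ionisation energy increases across a period and decreases down a group.
(A) Te (period 5, group 16) vs Pb (period 6, group 14): the stated order agrees with the simple trend.
(B) Be (period 2, group 2) vs B (period 2, group 13): the stated order contradicts the simple trend.
(C) Ne (period 2, group 18) vs N (period 2, group 15): the stated order agrees with the simple trend.
(D) Sn (period 5, group 14) vs Rb (period 5, group 1): the stated order agrees with the simple trend.
The exception is (B): removing B's lone 2p electron is easier than breaking Be's filled 2s².

(B)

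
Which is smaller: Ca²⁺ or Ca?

Ca²⁺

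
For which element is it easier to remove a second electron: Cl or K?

Cl

IE_2 is the cost of taking one more electron from the +1 cation: Cl⁺ still has 6 valence electrons; K⁺ is the bare [Ar] core.
Core electrons are held far more tightly than valence electrons, so K tops the IE_2 order.
Approximate IE_2 values (kJ/mol): Cl 2298, K 3052.
Hence IE_2: Cl < K.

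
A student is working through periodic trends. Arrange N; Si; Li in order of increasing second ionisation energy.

Si, N, Li

After 1 electron has been removed, what remains? N⁺ still has 4 valence electrons; Si⁺ still has 3 valence electrons; Li⁺ is the bare [He] core.
Core electrons are held far more tightly than valence electrons, so Li tops the IE_2 order.
Valence configurations: N⁺ [He]2s²2p², Si⁺ [Ne]3s²3p¹.
Tabulated IE_2 (kJ/mol): N 2856, Si 1577, Li 7298.
Hence IE_2: Si < N < Li.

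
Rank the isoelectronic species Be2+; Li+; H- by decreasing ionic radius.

All of these have 2 electrons, so size is governed by nuclear charge alone: the more protons, the stronger the pull on the same electron cloud, and the smaller the ion.
Nuclear charges: Be2+ (Z=4), Li+ (Z=3), H- (Z=1).
Largest to smallest: H- > Li+ > Be2+.

H- > Li+ > Be2+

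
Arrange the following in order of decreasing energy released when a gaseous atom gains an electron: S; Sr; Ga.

S is in period 3, group 16; Ga is in period 4, group 13; Sr is in period 5, group 2.
EA tends to increase across a period and decrease down a group, though the pattern is less regular than for IE or radius.
Neither a single period nor a single group — weigh both effects.
Ga > Sr: both effects reinforce here, so Ga is clearly the higher of the two.
S > Ga: both effects reinforce here, so S is clearly the higher of the two.
Tabulated electron affinity (kJ/mol): S 200, Ga 29, Sr 5.
So from highest to lowest: S > Ga > Sr.

S, Ga, Sr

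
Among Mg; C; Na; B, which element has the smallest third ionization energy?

B

IE_3 is the cost of taking one more electron from the +2 cation: Mg²⁺ is the bare [Ne] core; C²⁺ still has 2 valence electrons; Na²⁺ is already 1 electron into the core; B²⁺ still has 1 valence electron.
Core electrons are held far more tightly than valence electrons, so Na and Mg top the IE_3 order.
Valence configurations: C²⁺ [He]2s², B²⁺ [He]2s¹.
Approximate IE_3 values (kJ/mol): Mg 7733, C 4620, Na 6910, B 3660.
Overall IE_3 order: B < C < Na < Mg.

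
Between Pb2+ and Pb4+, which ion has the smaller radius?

Both ions have Z = 82 protons, but Pb4+ has lost more electrons, so its remaining electrons feel a larger effective nuclear charge per electron and are pulled in more tightly.
Higher positive charge → smaller ion, so Pb2+ > Pb4+.

Pb4+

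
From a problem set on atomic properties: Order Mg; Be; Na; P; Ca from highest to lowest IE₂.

Consider each +1 ion: Mg⁺ still has 1 valence electron; Be⁺ still has 1 valence electron; Na⁺ is the bare [Ne] core; P⁺ still has 4 valence electrons; Ca⁺ still has 1 valence electron.
Core electrons are held far more tightly than valence electrons, so Na tops the IE_2 order.
Valence configurations: Mg⁺ [Ne]3s¹, Be⁺ [He]2s¹, P⁺ [Ne]3s²3p², Ca⁺ [Ar]4s¹.
Tabulated IE_2 (kJ/mol): Mg 1451, Be 1757, Na 4562, P 1907, Ca 1145.
So the second ionization energies run Ca < Mg < Be < P < Na.

Na, P, Be, Mg, Ca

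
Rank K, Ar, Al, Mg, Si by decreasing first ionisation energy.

Ar > Si > Mg > Al > K

Mg is in period 3, group 2; Al is in period 3, group 13; Si is in period 3, group 14; Ar is in period 3, group 18; K is in period 4, group 1.
First ionization energy rises across a period (greater Z_eff holds electrons more tightly) and falls down a group (valence electrons are farther from the nucleus).
These span different periods and groups, so the two trends combine.
Al > K: both effects reinforce here, so Al is clearly the higher of the two.
Mg > Al: this pair runs against the simple trend — see the exception note.
Si > Mg: Si lies to the right of Mg in period 3, so the across-period effect alone puts Si higher.
Ar > Si: Ar lies to the right of Si in period 3, so the across-period effect alone puts Ar higher.
Note the exception: Mg has a higher first ionization energy than Al, contrary to the simple trend — Al's single 3p electron is easier to remove than one from Mg's filled 3s².
Tabulated first ionization energy (kJ/mol): Mg 738, Al 578, Si 786, Ar 1521, K 419.
So from highest to lowest: Ar > Si > Mg > Al > K.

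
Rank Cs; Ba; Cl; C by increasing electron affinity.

C is in period 2, group 14; Cl is in period 3, group 17; Cs is in period 6, group 1; Ba is in period 6, group 2.
Adding an electron releases more energy for atoms nearer the top right (short of the noble gases).
Neither a single period nor a single group — weigh both effects.
Cs > Ba: this pair runs against the simple trend — see the exception note.
C > Cs: both effects reinforce here, so C is clearly the higher of the two.
Cl > C: the two effects oppose for this pair; the across-period effect wins (349 vs 122 kJ/mol).
Note the exception: Cs has a higher electron affinity than Ba, contrary to the simple trend — adding an electron to Ba (ns²) has to open a new, higher-energy np subshell, which is unfavourable.
Tabulated electron affinity (kJ/mol): C 122, Cl 349, Cs 46, Ba 14.
So from lowest to highest: Ba < Cs < C < Cl.

Ba, Cs, C, Cl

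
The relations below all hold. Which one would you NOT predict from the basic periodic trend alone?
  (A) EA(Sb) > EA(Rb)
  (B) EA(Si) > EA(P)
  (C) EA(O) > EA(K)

(B)

The general trend: electron affinity increases across a period and decreases down a group.
(A) Sb (period 5, group 15) vs Rb (period 5, group 1): the stated order agrees with the simple trend.
(B) Si (period 3, group 14) vs P (period 3, group 15): the stated order contradicts the simple trend.
(C) O (period 2, group 16) vs K (period 4, group 1): the stated order agrees with the simple trend.
The exception is (B): adding an electron to P's half-filled 3p³ is unfavourable, so Si (3p²) has the more exothermic EA.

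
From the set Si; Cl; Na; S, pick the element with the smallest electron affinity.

Electron affinity generally becomes more exothermic across a period toward the halogens and less exothermic down a group.
All lie in period 3, so electron affinity increases left to right.
The smallest electron affinity among these belongs to Na.

Na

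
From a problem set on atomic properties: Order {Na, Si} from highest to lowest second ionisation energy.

Na, Si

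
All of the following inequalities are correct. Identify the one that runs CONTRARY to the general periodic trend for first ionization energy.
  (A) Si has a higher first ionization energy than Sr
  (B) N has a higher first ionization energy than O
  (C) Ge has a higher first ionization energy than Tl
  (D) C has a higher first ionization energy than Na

(B)

The general trend: first ionization energy increases across a period and decreases down a group.
(A) Si (period 3, group 14) vs Sr (period 5, group 2): the stated order agrees with the simple trend.
(B) N (period 2, group 15) vs O (period 2, group 16): the stated order contradicts the simple trend.
(C) Ge (period 4, group 14) vs Tl (period 6, group 13): the stated order agrees with the simple trend.
(D) C (period 2, group 14) vs Na (period 3, group 1): the stated order agrees with the simple trend.
The exception is (B): pairing an electron in O's 2p⁴ costs repulsion energy, so O ionizes more easily than half-filled N (2p³).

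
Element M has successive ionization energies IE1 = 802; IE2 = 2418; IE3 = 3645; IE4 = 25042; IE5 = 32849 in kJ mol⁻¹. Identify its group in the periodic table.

Group 13

Look for the largest jump between consecutive ionization energies: IE4/IE3 ≈ 6.9, far larger than any earlier ratio.
That jump marks the point where a core electron is being removed. So the atom has 3 valence electrons.
A main-group element with 3 valence electrons is in group 13.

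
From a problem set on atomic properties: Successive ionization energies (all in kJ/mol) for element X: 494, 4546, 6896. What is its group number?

Look for the largest jump between consecutive ionization energies: IE2/IE1 ≈ 9.2, far larger than any earlier ratio.
That jump marks the point where a core electron is being removed. So the atom has 1 valence electron.
A main-group element with 1 valence electron is in group 1.

Group 1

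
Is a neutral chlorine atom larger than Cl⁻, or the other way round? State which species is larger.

Forming Cl⁻ adds 1 electron to Cl. More electron–electron repulsion in the same shell, with unchanged nuclear charge, lets the cloud expand.
An anion is larger than its parent atom: Cl⁻ > Cl.

Cl⁻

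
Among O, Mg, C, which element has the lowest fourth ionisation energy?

C

After 3 electrons have been removed, what remains? O³⁺ still has 3 valence electrons; Mg³⁺ is already 1 electron into the core; C³⁺ still has 1 valence electron.
Pulling an electron out of a noble-gas core costs far more than removing a remaining valence electron, so Mg sits at the high end of IE_4.
Valence configurations: O³⁺ [He]2s²2p¹, C³⁺ [He]2s¹.
Approximate IE_4 values (kJ/mol): O 7469, Mg 10543, C 6223.
Hence IE_4: C < O < Mg.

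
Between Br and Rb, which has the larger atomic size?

Br is in period 4, group 17; Rb is in period 5, group 1.
Radius decreases left→right (rising Z_eff, same n) and increases top→bottom (higher n).
These span different periods and groups, so the two trends combine.
Rb > Br: both effects reinforce here, so Rb is clearly the larger of the two.
Approximate values (pm): Br 114, Rb 210.
So Rb has the larger atomic size (Rb > Br).

Rb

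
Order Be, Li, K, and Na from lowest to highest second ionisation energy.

Be, K, Na, Li

The second ionization energy removes an electron from the +1 ion. For each element: Be⁺ still has 1 valence electron; Li⁺ is the bare [He] core; K⁺ is the bare [Ar] core; Na⁺ is the bare [Ne] core.
Core electrons are held far more tightly than valence electrons, so K, Na and Li top the IE_2 order.
Approximate IE_2 values (kJ/mol): Be 1757, Li 7298, K 3052, Na 4562.
Putting it together, IE_2: Be < K < Na < Li.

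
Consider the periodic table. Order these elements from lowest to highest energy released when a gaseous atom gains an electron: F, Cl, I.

F is in period 2, group 17; Cl is in period 3, group 17; I is in period 5, group 17.
Atoms with high Z_eff and room in the valence shell (especially the halogens) have the most exothermic electron affinities.
All are in group 17; the group trend (electron affinity increases up the group) applies, with the exception below.
Note the exception: Cl has a higher electron affinity than F, contrary to the simple trend — F's small 2p subshell makes the incoming electron feel strong e⁻–e⁻ repulsion, so Cl actually releases more energy on gaining an electron.
Approximate values (kJ/mol): F 328, Cl 349, I 295.
So from lowest to highest: I < F < Cl.

I < F < Cl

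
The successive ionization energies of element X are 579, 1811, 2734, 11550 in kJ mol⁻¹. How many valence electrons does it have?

Look for the largest jump between consecutive ionization energies: IE4/IE3 ≈ 4.2, far larger than any earlier ratio.
That jump marks the point where a core electron is being removed. So the atom has 3 valence electrons.

3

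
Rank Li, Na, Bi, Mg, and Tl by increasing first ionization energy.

Na, Li, Tl, Bi, Mg

IE₁ increases left→right with effective nuclear charge and decreases top→bottom as the valence shell moves farther out.
Neither a single period nor a single group — weigh both effects.
Li > Na: Li sits above Na in group 1, so the down-group effect alone puts Li higher.
Tl > Li: the two effects oppose for this pair; the across-period effect wins (589 vs 520 kJ/mol).
Bi > Tl: both are in period 6; the period trend gives Bi the larger value.
Mg > Bi: the two effects oppose for this pair; the down-group effect wins (738 vs 703 kJ/mol).
For reference (kJ/mol): Li 520, Na 496, Mg 738, Tl 589, Bi 703.
So from lowest to highest: Na < Li < Tl < Bi < Mg.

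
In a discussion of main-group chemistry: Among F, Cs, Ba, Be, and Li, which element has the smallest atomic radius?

F

Li is in period 2, group 1; Be is in period 2, group 2; F is in period 2, group 17; Cs is in period 6, group 1; Ba is in period 6, group 2.
Across a period the added protons contract the valence shell; down a group each new principal shell makes the atom larger.
These span different periods and groups, so the two trends combine.
Be > F: Be lies to the left of F in period 2, so the across-period effect alone puts Be larger.
Li > Be: both are in period 2; the period trend gives Li the larger value.
Ba > Li: the two effects oppose for this pair; the down-group effect wins (196 vs 133 pm).
Cs > Ba: both are in period 6; the period trend gives Cs the larger value.
Tabulated atomic radius (pm): Li 133, Be 102, F 64, Cs 232, Ba 196.
The smallest atomic radius among these belongs to F.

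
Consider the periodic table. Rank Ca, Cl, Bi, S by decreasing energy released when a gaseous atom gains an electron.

S is in period 3, group 16; Cl is in period 3, group 17; Ca is in period 4, group 2; Bi is in period 6, group 15.
Adding an electron releases more energy for atoms nearer the top right (short of the noble gases).
Neither a single period nor a single group — weigh both effects.
Bi > Ca: the two effects oppose for this pair; the across-period effect wins (91 vs 2 kJ/mol).
S > Bi: relative to Bi, both the across-period and down-group shifts push S's electron affinity up.
Cl > S: Cl lies to the right of S in period 3, so the across-period effect alone puts Cl higher.
For reference (kJ/mol): S 200, Cl 349, Ca 2, Bi 91.
So from highest to lowest: Cl > S > Bi > Ca.

Cl > S > Bi > Ca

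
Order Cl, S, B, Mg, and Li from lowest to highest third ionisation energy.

S < B < Cl < Mg < Li

Consider each +2 ion: Cl²⁺ still has 5 valence electrons; S²⁺ still has 4 valence electrons; B²⁺ still has 1 valence electron; Mg²⁺ is the bare [Ne] core; Li²⁺ is already 1 electron into the core.
Core electrons are held far more tightly than valence electrons, so Mg and Li top the IE_3 order.
Valence configurations: Cl²⁺ [Ne]3s²3p³, S²⁺ [Ne]3s²3p², B²⁺ [He]2s¹.
Approximate IE_3 values (kJ/mol): Cl 3822, S 3357, B 3660, Mg 7733, Li 11815.
Overall IE_3 order: S < B < Cl < Mg < Li.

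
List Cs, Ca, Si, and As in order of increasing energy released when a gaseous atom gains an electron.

Ca, Cs, As, Si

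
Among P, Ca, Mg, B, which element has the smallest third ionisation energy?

After 2 electrons have been removed, what remains? P²⁺ still has 3 valence electrons; Ca²⁺ is the bare [Ar] core; Mg²⁺ is the bare [Ne] core; B²⁺ still has 1 valence electron.
Pulling an electron out of a noble-gas core costs far more than removing a remaining valence electron, so Ca and Mg sit at the high end of IE_3.
Valence configurations: P²⁺ [Ne]3s²3p¹, B²⁺ [He]2s¹.
Approximate IE_3 values (kJ/mol): P 2914, Ca 4912, Mg 7733, B 3660.
Overall IE_3 order: P < B < Ca < Mg.

P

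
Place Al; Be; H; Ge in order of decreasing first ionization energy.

H > Be > Ge > Al

H is in period 1, group 1; Be is in period 2, group 2; Al is in period 3, group 13; Ge is in period 4, group 14.
IE₁ increases left→right with effective nuclear charge and decreases top→bottom as the valence shell moves farther out.
A diagonal step moves right (one effect) and down (the opposite effect) at once.
Ge > Al: period and group pull opposite ways; the across-period shift dominates (762 vs 578 kJ/mol).
Be > Ge: the two effects oppose for this pair; the down-group effect wins (900 vs 762 kJ/mol).
H > Be: the two effects oppose for this pair; the down-group effect wins (1312 vs 900 kJ/mol).
Tabulated first ionization energy (kJ/mol): H 1312, Be 900, Al 578, Ge 762.
So from highest to lowest: H > Be > Ge > Al.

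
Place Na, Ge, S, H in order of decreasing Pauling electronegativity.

H is in period 1, group 1; Na is in period 3, group 1; S is in period 3, group 16; Ge is in period 4, group 14.
EN rises left→right (higher Z_eff, smaller atoms) and falls top→bottom (larger, more shielded atoms).
These span different periods and groups, so the two trends combine.
Ge > Na: period and group pull opposite ways; the across-period shift dominates (2.01 vs 0.93).
H > Ge: period and group pull opposite ways; the down-group shift dominates (2.20 vs 2.01).
S > H: the two effects oppose for this pair; the across-period effect wins (2.58 vs 2.20).
For reference (Pauling): H 2.20, Na 0.93, S 2.58, Ge 2.01.
So from highest to lowest: S > H > Ge > Na.

S, H, Ge, Na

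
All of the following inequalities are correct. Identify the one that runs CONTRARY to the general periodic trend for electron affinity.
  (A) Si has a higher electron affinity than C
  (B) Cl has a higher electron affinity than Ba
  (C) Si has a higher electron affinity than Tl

(A)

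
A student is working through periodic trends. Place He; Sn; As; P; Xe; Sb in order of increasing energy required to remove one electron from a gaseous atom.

Sn < Sb < As < P < Xe < He

He is in period 1, group 18; P is in period 3, group 15; As is in period 4, group 15; Sn is in period 5, group 14; Sb is in period 5, group 15; Xe is in period 5, group 18.
Across a period the outer electron is held more tightly (higher IE₁); down a group it sits in a higher shell, more shielded, and comes off more easily.
Neither a single period nor a single group — weigh both effects.
Sb > Sn: both are in period 5; the period trend gives Sb the larger value.
As > Sb: they share group 15; the group trend gives As the larger value.
P > As: they share group 15; the group trend gives P the larger value.
Xe > P: the two effects oppose for this pair; the across-period effect wins (1170 vs 1012 kJ/mol).
He > Xe: He sits above Xe in group 18, so the down-group effect alone puts He higher.
Tabulated first ionization energy (kJ/mol): He 2372, P 1012, As 947, Sn 709, Sb 831, Xe 1170.
So from lowest to highest: Sn < Sb < As < P < Xe < He.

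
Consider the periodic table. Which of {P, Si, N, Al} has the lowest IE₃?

Al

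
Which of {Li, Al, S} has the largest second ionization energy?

The second ionization energy removes an electron from the +1 ion. For each element: Li⁺ is the bare [He] core; Al⁺ still has 2 valence electrons; S⁺ still has 5 valence electrons.
Core electrons are held far more tightly than valence electrons, so Li tops the IE_2 order.
Valence configurations: Al⁺ [Ne]3s², S⁺ [Ne]3s²3p³.
Tabulated IE_2 (kJ/mol): Li 7298, Al 1817, S 2252.
Hence IE_2: Al < S < Li.

Li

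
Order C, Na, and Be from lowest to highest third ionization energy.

C < Na < Be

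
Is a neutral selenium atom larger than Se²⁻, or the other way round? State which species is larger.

Se²⁻

Forming Se²⁻ adds 2 electrons to Se. More electron–electron repulsion in the same shell, with unchanged nuclear charge, lets the cloud expand.
An anion is larger than its parent atom: Se²⁻ > Se.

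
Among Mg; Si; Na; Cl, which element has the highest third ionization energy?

Mg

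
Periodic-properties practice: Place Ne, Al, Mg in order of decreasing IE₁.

Ne, Mg, Al

Ne is in period 2, group 18; Mg is in period 3, group 2; Al is in period 3, group 13.
First ionization energy rises across a period (greater Z_eff holds electrons more tightly) and falls down a group (valence electrons are farther from the nucleus).
Here both period and group differ, so the two effects have to be weighed against each other.
Mg > Al: this pair runs against the simple trend — see the exception note.
Ne > Mg: relative to Mg, both the across-period and down-group shifts push Ne's first ionization energy up.
Note the exception: Mg has a higher first ionization energy than Al, contrary to the simple trend — Al's single 3p electron is easier to remove than one from Mg's filled 3s².
Approximate values (kJ/mol): Ne 2081, Mg 738, Al 578.
So from highest to lowest: Ne > Mg > Al.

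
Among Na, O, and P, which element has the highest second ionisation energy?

IE_2 is the cost of taking one more electron from the +1 cation: Na⁺ is the bare [Ne] core; O⁺ still has 5 valence electrons; P⁺ still has 4 valence electrons.
Breaking into a closed-shell core is much more expensive than removing a leftover valence electron — Na has the largest IE_2 here.
Valence configurations: O⁺ [He]2s²2p³, P⁺ [Ne]3s²3p².
Tabulated IE_2 (kJ/mol): Na 4562, O 3388, P 1907.
Overall IE_2 order: P < O < Na.

Na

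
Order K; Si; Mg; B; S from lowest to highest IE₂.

Mg < Si < S < B < K

The second ionization energy removes an electron from the +1 ion. For each element: K⁺ is the bare [Ar] core; Si⁺ still has 3 valence electrons; Mg⁺ still has 1 valence electron; B⁺ still has 2 valence electrons; S⁺ still has 5 valence electrons.
Core electrons are held far more tightly than valence electrons, so K tops the IE_2 order.
Valence configurations: Si⁺ [Ne]3s²3p¹, Mg⁺ [Ne]3s¹, B⁺ [He]2s², S⁺ [Ne]3s²3p³.
Tabulated IE_2 (kJ/mol): K 3052, Si 1577, Mg 1451, B 2427, S 2252.
Hence IE_2: Mg < Si < S < B < K.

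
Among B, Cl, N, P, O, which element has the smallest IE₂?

P

IE_2 is the cost of taking one more electron from the +1 cation: B⁺ still has 2 valence electrons; Cl⁺ still has 6 valence electrons; N⁺ still has 4 valence electrons; P⁺ still has 4 valence electrons; O⁺ still has 5 valence electrons.
All are still removing valence electrons, so compare the +1 ions as you would atoms: IE_2 generally rises across a period (higher Z_eff) and falls down a group (larger shell), subject to the usual subshell exceptions.
Valence configurations: B⁺ [He]2s², Cl⁺ [Ne]3s²3p⁴, N⁺ [He]2s²2p², P⁺ [Ne]3s²3p², O⁺ [He]2s²2p³.
Approximate IE_2 values (kJ/mol): B 2427, Cl 2298, N 2856, P 1907, O 3388.
So the second ionization energies run P < Cl < B < N < O.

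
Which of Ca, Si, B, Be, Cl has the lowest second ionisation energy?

Consider each +1 ion: Ca⁺ still has 1 valence electron; Si⁺ still has 3 valence electrons; B⁺ still has 2 valence electrons; Be⁺ still has 1 valence electron; Cl⁺ still has 6 valence electrons.
All are still removing valence electrons, so compare the +1 ions as you would atoms: IE_2 generally rises across a period (higher Z_eff) and falls down a group (larger shell), subject to the usual subshell exceptions.
Valence configurations: Ca⁺ [Ar]4s¹, Si⁺ [Ne]3s²3p¹, B⁺ [He]2s², Be⁺ [He]2s¹, Cl⁺ [Ne]3s²3p⁴.
Approximate IE_2 values (kJ/mol): Ca 1145, Si 1577, B 2427, Be 1757, Cl 2298.
Overall IE_2 order: Ca < Si < Be < Cl < B.

Ca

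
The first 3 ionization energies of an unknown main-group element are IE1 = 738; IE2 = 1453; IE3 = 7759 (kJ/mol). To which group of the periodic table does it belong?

Look for the largest jump between consecutive ionization energies: IE3/IE2 ≈ 5.3, far larger than any earlier ratio.
That jump marks the point where a core electron is being removed. So the atom has 2 valence electrons.
A main-group element with 2 valence electrons is in group 2.

Group 2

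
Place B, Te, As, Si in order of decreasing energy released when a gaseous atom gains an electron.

B is in period 2, group 13; Si is in period 3, group 14; As is in period 4, group 15; Te is in period 5, group 16.
Electron affinity generally becomes more exothermic across a period toward the halogens and less exothermic down a group.
A diagonal step moves right (one effect) and down (the opposite effect) at once.
As > B: the two effects oppose for this pair; the across-period effect wins (78 vs 27 kJ/mol).
Si > As: the two effects oppose for this pair; the down-group effect wins (134 vs 78 kJ/mol).
Te > Si: period and group pull opposite ways; the across-period shift dominates (190 vs 134 kJ/mol).
Approximate values (kJ/mol): B 27, Si 134, As 78, Te 190.
So from highest to lowest: Te > Si > As > B.

Te > Si > As > B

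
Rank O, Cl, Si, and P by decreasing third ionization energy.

O > Cl > Si > P

The third ionization energy removes an electron from the +2 ion. For each element: O²⁺ still has 4 valence electrons; Cl²⁺ still has 5 valence electrons; Si²⁺ still has 2 valence electrons; P²⁺ still has 3 valence electrons.
All are still removing valence electrons, so compare the +2 ions as you would atoms: IE_3 generally rises across a period (higher Z_eff) and falls down a group (larger shell), subject to the usual subshell exceptions.
Valence configurations: O²⁺ [He]2s²2p², Cl²⁺ [Ne]3s²3p³, Si²⁺ [Ne]3s², P²⁺ [Ne]3s²3p¹.
P²⁺ loses a lone 3p electron whereas Si²⁺ must break into a filled 3s² pair, so IE_3(Si) > IE_3(P) even though P has the higher nuclear charge.
The numbers (kJ/mol): O 5300, Cl 3822, Si 3232, P 2914.
Hence IE_3: P < Si < Cl < O.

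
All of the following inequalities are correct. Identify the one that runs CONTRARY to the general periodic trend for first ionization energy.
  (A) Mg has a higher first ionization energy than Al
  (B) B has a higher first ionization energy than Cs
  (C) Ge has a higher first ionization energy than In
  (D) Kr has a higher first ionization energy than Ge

The general trend: first ionization energy increases across a period and decreases down a group.
(A) Mg (period 3, group 2) vs Al (period 3, group 13): the stated order contradicts the simple trend.
(B) B (period 2, group 13) vs Cs (period 6, group 1): the stated order agrees with the simple trend.
(C) Ge (period 4, group 14) vs In (period 5, group 13): the stated order agrees with the simple trend.
(D) Kr (period 4, group 18) vs Ge (period 4, group 14): the stated order agrees with the simple trend.
The exception is (A): Al's single 3p electron is easier to remove than one from Mg's filled 3s².

(A)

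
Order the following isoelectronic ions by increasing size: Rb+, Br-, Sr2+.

Sr2+ < Rb+ < Br-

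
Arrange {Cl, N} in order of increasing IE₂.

The second ionization energy removes an electron from the +1 ion. For each element: Cl⁺ still has 6 valence electrons; N⁺ still has 4 valence electrons.
All are still removing valence electrons, so compare the +1 ions as you would atoms: IE_2 generally rises across a period (higher Z_eff) and falls down a group (larger shell), subject to the usual subshell exceptions.
Valence configurations: Cl⁺ [Ne]3s²3p⁴, N⁺ [He]2s²2p².
Tabulated IE_2 (kJ/mol): Cl 2298, N 2856.
Overall IE_2 order: Cl < N.

Cl < N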